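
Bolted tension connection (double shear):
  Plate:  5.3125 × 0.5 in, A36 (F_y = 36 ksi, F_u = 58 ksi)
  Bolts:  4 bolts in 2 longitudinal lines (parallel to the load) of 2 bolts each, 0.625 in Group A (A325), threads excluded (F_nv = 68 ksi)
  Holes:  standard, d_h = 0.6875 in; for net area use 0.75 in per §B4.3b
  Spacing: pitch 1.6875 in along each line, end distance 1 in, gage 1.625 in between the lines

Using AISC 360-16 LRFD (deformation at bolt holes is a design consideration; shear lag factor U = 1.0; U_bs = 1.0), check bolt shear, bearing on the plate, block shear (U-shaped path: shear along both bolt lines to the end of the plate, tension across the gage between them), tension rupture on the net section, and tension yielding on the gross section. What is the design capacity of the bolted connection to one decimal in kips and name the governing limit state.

59.8 kips (block shear governs)

Bolt shear: A_b = π(0.625)²/4 = 0.3068 in². φR_n = 0.75 × 68 × 0.3068 × 4 × 2 = 125.2 kips.
Bearing (0.5 in plate, F_u = 58 ksi): end bolts L_c = 1 − 0.6875/2 = 0.65625, R_n = min(1.2×0.65625×0.5×58, 2.4×0.625×0.5×58) = 22.838 kips/bolt; interior L_c = 1.6875 − 0.6875 = 1, R_n = 34.8 kips/bolt. φR_n = 0.75 × (2×22.838 + 2×34.8) = 86.5 kips.
Block shear: shear path 2×[1+1×1.6875] = 2×2.6875 in, A_gv = 2.6875, A_nv = 2×(2.6875 − 1.5×0.75)×0.5 = 1.5625 in²; tension across gage: (1.625 − 1×0.75)×0.5 = 0.4375 in². R_n = min(0.6×58×1.5625, 0.6×36×2.6875) + 1.0×58×0.4375 = min(54.375, 58.05) + 25.375 = 79.75 kips. φR_n = 0.75 × 79.75 = 59.8 kips.
Tension rupture (net): A_n = (5.3125 − 2×0.75)×0.5 = 1.9063 in² (U = 1.0, A_e = A_n). φR_n = 0.75 × 58 × 1.9063 = 82.9 kips.
Tension yield (gross): A_g = 5.3125×0.5 = 2.6563 in². φR_n = 0.90 × 36 × 2.6563 = 86.1 kips.
Governing: min(125.2, 86.5, 59.8, 82.9, 86.1) = 59.8 kips → block shear.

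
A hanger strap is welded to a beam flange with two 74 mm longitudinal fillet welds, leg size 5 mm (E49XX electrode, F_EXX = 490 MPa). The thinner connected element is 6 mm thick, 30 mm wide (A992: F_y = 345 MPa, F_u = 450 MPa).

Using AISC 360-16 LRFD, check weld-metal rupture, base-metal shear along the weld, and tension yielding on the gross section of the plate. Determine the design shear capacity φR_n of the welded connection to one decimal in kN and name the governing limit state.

Weld metal: throat = 0.707×5 = 3.535 mm, L = 2×74 = 148 mm. φR_n = 0.75 × 0.6 × 490 × 3.535 × 148 = 115.4 kN.
Base metal shear (6 mm plate): yield φR_n = 1.0×0.6×345×6×148 = 183.8 kN; rupture φR_n = 0.75×0.6×450×6×148 = 179.8 kN; take 179.8 kN (rupture).
Tension yield (gross): A_g = 30×6 = 180 mm². φR_n = 0.90 × 345 × 180 = 55.9 kN.
Governing: min(115.4, 179.8, 55.9) = 55.9 kN → gross-section yield.

55.9 kN (gross-section yield governs)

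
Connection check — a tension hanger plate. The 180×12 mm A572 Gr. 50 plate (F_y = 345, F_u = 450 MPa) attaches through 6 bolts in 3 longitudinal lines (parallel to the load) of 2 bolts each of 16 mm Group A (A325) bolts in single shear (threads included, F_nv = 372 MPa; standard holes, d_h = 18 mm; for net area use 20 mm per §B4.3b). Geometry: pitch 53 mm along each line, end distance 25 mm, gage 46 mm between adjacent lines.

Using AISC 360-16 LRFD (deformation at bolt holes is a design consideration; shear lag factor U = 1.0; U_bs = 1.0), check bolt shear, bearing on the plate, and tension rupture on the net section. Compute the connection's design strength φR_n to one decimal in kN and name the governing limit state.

Bolt shear: A_b = π(16)²/4 = 201.06 mm². φR_n = 0.75 × 372 × 201.06 × 6 × 1 = 336.6 kN.
Bearing (12 mm plate, F_u = 450 MPa): end bolts L_c = 25 − 18/2 = 16, R_n = min(1.2×16×12×450, 2.4×16×12×450) = 103.68 kN/bolt; interior L_c = 53 − 18 = 35, R_n = 207.36 kN/bolt. φR_n = 0.75 × (3×103.68 + 3×207.36) = 699.8 kN.
Tension rupture (net): A_n = (180 − 3×20)×12 = 1440 mm² (U = 1.0, A_e = A_n). φR_n = 0.75 × 450 × 1440 = 486.0 kN.
Governing: min(336.6, 699.8, 486.0) = 336.6 kN → bolt shear.

336.6 kN (bolt shear governs)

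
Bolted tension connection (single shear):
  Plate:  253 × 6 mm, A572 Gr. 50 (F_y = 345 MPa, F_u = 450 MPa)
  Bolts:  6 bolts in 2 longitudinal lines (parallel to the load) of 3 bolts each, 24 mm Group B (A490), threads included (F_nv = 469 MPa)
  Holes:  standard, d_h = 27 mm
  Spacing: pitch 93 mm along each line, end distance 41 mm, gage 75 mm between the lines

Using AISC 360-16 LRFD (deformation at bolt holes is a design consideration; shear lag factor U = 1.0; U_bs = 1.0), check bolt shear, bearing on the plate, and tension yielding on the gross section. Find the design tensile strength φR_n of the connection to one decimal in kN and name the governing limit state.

Bolt shear: A_b = π(24)²/4 = 452.39 mm². φR_n = 0.75 × 469 × 452.39 × 6 × 1 = 954.8 kN.
Bearing (6 mm plate, F_u = 450 MPa): end bolts L_c = 41 − 27/2 = 27.5, R_n = min(1.2×27.5×6×450, 2.4×24×6×450) = 89.1 kN/bolt; interior L_c = 93 − 27 = 66, R_n = 155.52 kN/bolt. φR_n = 0.75 × (2×89.1 + 4×155.52) = 600.2 kN.
Tension yield (gross): A_g = 253×6 = 1518 mm². φR_n = 0.90 × 345 × 1518 = 471.3 kN.
Governing: min(954.8, 600.2, 471.3) = 471.3 kN → gross-section yield.

471.3 kN (gross-section yield governs)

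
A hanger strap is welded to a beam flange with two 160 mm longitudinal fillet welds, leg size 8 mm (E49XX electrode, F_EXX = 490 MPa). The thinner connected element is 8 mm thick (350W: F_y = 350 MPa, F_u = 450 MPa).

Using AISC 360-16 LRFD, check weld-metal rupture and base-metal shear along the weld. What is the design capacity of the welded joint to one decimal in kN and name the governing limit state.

399.1 kN (weld metal governs)

Weld metal: throat = 0.707×8 = 5.656 mm, L = 2×160 = 320 mm. φR_n = 0.75 × 0.6 × 490 × 5.656 × 320 = 399.1 kN.
Base metal shear (8 mm plate): yield φR_n = 1.0×0.6×350×8×320 = 537.6 kN; rupture φR_n = 0.75×0.6×450×8×320 = 518.4 kN; take 518.4 kN (rupture).
Governing: min(399.1, 518.4) = 399.1 kN → weld metal.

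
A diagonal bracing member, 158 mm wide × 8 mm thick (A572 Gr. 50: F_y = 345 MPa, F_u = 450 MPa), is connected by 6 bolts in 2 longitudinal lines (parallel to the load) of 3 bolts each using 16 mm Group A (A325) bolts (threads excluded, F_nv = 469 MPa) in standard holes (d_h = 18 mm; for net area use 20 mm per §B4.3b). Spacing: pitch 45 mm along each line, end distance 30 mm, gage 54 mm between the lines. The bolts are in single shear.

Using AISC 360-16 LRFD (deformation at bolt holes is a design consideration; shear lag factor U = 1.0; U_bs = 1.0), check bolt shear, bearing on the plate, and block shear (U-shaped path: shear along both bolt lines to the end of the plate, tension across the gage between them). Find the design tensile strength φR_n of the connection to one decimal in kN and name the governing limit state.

318.6 kN (block shear governs)

Bolt shear: A_b = π(16)²/4 = 201.06 mm². φR_n = 0.75 × 469 × 201.06 × 6 × 1 = 424.3 kN.
Bearing (8 mm plate, F_u = 450 MPa): end bolts L_c = 30 − 18/2 = 21, R_n = min(1.2×21×8×450, 2.4×16×8×450) = 90.72 kN/bolt; interior L_c = 45 − 18 = 27, R_n = 116.64 kN/bolt. φR_n = 0.75 × (2×90.72 + 4×116.64) = 486.0 kN.
Block shear: shear path 2×[30+2×45] = 2×120 mm, A_gv = 1920, A_nv = 2×(120 − 2.5×20)×8 = 1120 mm²; tension across gage: (54 − 1×20)×8 = 272 mm². R_n = min(0.6×450×1120, 0.6×345×1920) + 1.0×450×272 = min(302.4, 397.44) + 122.4 = 424.8 kN. φR_n = 0.75 × 424.8 = 318.6 kN.
Governing: min(424.3, 486.0, 318.6) = 318.6 kN → block shear.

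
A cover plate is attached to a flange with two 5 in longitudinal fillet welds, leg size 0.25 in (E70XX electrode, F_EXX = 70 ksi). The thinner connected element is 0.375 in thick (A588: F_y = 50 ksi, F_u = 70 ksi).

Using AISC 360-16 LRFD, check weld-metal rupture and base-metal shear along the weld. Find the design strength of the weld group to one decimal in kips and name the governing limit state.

55.7 kips (weld metal governs)

Weld metal: throat = 0.707×0.25 = 0.17675 in, L = 2×5 = 10 in. φR_n = 0.75 × 0.6 × 70 × 0.17675 × 10 = 55.7 kips.
Base metal shear (0.375 in plate): yield φR_n = 1.0×0.6×50×0.375×10 = 112.5 kips; rupture φR_n = 0.75×0.6×70×0.375×10 = 118.1 kips; take 112.5 kips (yield).
Governing: min(55.7, 112.5) = 55.7 kips → weld metal.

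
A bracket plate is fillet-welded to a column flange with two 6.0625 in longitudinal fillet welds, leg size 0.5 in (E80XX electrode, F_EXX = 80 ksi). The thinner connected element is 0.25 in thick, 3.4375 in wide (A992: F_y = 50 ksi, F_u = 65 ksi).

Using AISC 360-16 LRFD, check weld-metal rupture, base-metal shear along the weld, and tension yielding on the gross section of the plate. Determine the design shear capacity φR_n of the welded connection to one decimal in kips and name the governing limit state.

38.7 kips (gross-section yield governs)

Weld metal: throat = 0.707×0.5 = 0.3535 in, L = 2×6.0625 = 12.125 in. φR_n = 0.75 × 0.6 × 80 × 0.3535 × 12.125 = 154.3 kips.
Base metal shear (0.25 in plate): yield φR_n = 1.0×0.6×50×0.25×12.125 = 90.9 kips; rupture φR_n = 0.75×0.6×65×0.25×12.125 = 88.7 kips; take 88.7 kips (rupture).
Tension yield (gross): A_g = 3.4375×0.25 = 0.85938 in². φR_n = 0.90 × 50 × 0.85938 = 38.7 kips.
Governing: min(154.3, 88.7, 38.7) = 38.7 kips → gross-section yield.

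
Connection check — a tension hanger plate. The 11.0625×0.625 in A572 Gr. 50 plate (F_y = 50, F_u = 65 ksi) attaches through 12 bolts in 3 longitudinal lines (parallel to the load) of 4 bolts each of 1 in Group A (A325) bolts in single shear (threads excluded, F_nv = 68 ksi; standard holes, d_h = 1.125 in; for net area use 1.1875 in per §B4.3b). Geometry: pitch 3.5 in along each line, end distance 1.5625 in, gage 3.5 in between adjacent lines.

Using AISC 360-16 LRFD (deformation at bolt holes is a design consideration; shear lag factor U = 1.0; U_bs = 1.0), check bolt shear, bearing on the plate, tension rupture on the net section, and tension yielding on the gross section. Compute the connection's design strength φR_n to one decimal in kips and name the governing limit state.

Bolt shear: A_b = π(1)²/4 = 0.7854 in². φR_n = 0.75 × 68 × 0.7854 × 12 × 1 = 480.7 kips.
Bearing (0.625 in plate, F_u = 65 ksi): end bolts L_c = 1.5625 − 1.125/2 = 1, R_n = min(1.2×1×0.625×65, 2.4×1×0.625×65) = 48.75 kips/bolt; interior L_c = 3.5 − 1.125 = 2.375, R_n = 97.5 kips/bolt. φR_n = 0.75 × (3×48.75 + 9×97.5) = 767.8 kips.
Tension rupture (net): A_n = (11.0625 − 3×1.1875)×0.625 = 4.6875 in² (U = 1.0, A_e = A_n). φR_n = 0.75 × 65 × 4.6875 = 228.5 kips.
Tension yield (gross): A_g = 11.0625×0.625 = 6.9141 in². φR_n = 0.90 × 50 × 6.9141 = 311.1 kips.
Governing: min(480.7, 767.8, 228.5, 311.1) = 228.5 kips → net-section rupture.

228.5 kips (net-section rupture governs)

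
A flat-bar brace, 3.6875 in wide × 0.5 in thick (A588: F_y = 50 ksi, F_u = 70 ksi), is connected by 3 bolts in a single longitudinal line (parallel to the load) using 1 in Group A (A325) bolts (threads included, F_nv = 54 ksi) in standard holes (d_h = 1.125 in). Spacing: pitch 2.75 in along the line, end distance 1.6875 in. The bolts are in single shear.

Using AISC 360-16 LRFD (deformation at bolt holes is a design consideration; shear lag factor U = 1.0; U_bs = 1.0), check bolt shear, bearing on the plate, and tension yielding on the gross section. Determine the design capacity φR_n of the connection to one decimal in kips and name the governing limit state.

Bolt shear: A_b = π(1)²/4 = 0.7854 in². φR_n = 0.75 × 54 × 0.7854 × 3 × 1 = 95.4 kips.
Bearing (0.5 in plate, F_u = 70 ksi): end bolts L_c = 1.6875 − 1.125/2 = 1.125, R_n = min(1.2×1.125×0.5×70, 2.4×1×0.5×70) = 47.25 kips/bolt; interior L_c = 2.75 − 1.125 = 1.625, R_n = 68.25 kips/bolt. φR_n = 0.75 × (1×47.25 + 2×68.25) = 137.8 kips.
Tension yield (gross): A_g = 3.6875×0.5 = 1.8438 in². φR_n = 0.90 × 50 × 1.8438 = 83.0 kips.
Governing: min(95.4, 137.8, 83.0) = 83.0 kips → gross-section yield.

83.0 kips (gross-section yield governs)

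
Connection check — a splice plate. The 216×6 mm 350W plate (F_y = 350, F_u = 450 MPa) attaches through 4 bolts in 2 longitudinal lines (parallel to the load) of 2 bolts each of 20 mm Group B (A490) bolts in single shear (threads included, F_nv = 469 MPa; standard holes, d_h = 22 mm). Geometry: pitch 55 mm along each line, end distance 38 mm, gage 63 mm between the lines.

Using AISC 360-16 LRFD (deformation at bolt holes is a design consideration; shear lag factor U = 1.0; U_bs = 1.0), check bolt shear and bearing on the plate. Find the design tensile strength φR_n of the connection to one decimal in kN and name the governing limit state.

291.6 kN (bearing governs)

Bolt shear: A_b = π(20)²/4 = 314.16 mm². φR_n = 0.75 × 469 × 314.16 × 4 × 1 = 442.0 kN.
Bearing (6 mm plate, F_u = 450 MPa): end bolts L_c = 38 − 22/2 = 27, R_n = min(1.2×27×6×450, 2.4×20×6×450) = 87.48 kN/bolt; interior L_c = 55 − 22 = 33, R_n = 106.92 kN/bolt. φR_n = 0.75 × (2×87.48 + 2×106.92) = 291.6 kN.
Governing: min(442.0, 291.6) = 291.6 kN → bearing.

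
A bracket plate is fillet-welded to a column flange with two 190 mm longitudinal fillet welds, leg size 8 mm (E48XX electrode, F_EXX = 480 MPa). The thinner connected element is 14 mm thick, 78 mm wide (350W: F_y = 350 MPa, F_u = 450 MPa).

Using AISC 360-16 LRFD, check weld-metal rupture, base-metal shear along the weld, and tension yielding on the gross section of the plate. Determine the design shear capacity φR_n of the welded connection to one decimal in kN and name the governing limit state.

Weld metal: throat = 0.707×8 = 5.656 mm, L = 2×190 = 380 mm. φR_n = 0.75 × 0.6 × 480 × 5.656 × 380 = 464.2 kN.
Base metal shear (14 mm plate): yield φR_n = 1.0×0.6×350×14×380 = 1117.2 kN; rupture φR_n = 0.75×0.6×450×14×380 = 1077.3 kN; take 1077.3 kN (rupture).
Tension yield (gross): A_g = 78×14 = 1092 mm². φR_n = 0.90 × 350 × 1092 = 344.0 kN.
Governing: min(464.2, 1077.3, 344.0) = 344.0 kN → gross-section yield.

344.0 kN (gross-section yield governs)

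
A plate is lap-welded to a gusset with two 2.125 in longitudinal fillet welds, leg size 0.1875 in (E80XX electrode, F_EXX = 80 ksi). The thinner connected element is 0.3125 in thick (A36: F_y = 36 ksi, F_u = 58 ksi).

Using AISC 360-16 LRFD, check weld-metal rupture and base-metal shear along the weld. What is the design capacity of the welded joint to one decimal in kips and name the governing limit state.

20.3 kips (weld metal governs)

Weld metal: throat = 0.707×0.1875 = 0.13256 in, L = 2×2.125 = 4.25 in. φR_n = 0.75 × 0.6 × 80 × 0.13256 × 4.25 = 20.3 kips.
Base metal shear (0.3125 in plate): yield φR_n = 1.0×0.6×36×0.3125×4.25 = 28.7 kips; rupture φR_n = 0.75×0.6×58×0.3125×4.25 = 34.7 kips; take 28.7 kips (yield).
Governing: min(20.3, 28.7) = 20.3 kips → weld metal.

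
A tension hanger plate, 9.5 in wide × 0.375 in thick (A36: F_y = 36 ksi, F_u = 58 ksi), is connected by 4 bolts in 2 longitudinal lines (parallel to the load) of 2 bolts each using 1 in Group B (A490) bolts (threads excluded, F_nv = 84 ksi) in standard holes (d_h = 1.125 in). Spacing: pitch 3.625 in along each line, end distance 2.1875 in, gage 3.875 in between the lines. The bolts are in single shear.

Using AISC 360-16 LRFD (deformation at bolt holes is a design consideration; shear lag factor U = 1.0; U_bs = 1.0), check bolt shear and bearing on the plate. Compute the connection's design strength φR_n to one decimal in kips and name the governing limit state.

141.9 kips (bearing governs)

Bolt shear: A_b = π(1)²/4 = 0.7854 in². φR_n = 0.75 × 84 × 0.7854 × 4 × 1 = 197.9 kips.
Bearing (0.375 in plate, F_u = 58 ksi): end bolts L_c = 2.1875 − 1.125/2 = 1.625, R_n = min(1.2×1.625×0.375×58, 2.4×1×0.375×58) = 42.413 kips/bolt; interior L_c = 3.625 − 1.125 = 2.5, R_n = 52.2 kips/bolt. φR_n = 0.75 × (2×42.413 + 2×52.2) = 141.9 kips.
Governing: min(197.9, 141.9) = 141.9 kips → bearing.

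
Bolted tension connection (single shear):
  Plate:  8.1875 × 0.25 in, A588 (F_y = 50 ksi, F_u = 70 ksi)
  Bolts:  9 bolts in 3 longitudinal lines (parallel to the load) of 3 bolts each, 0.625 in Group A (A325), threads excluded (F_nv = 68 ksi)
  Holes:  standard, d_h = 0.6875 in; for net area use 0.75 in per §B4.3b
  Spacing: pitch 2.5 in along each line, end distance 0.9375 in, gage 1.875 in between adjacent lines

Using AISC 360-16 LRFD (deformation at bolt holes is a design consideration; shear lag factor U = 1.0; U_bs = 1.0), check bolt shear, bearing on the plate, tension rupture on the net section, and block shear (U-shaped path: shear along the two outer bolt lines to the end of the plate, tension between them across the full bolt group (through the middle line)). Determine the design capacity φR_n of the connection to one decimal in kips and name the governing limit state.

Bolt shear: A_b = π(0.625)²/4 = 0.3068 in². φR_n = 0.75 × 68 × 0.3068 × 9 × 1 = 140.8 kips.
Bearing (0.25 in plate, F_u = 70 ksi): end bolts L_c = 0.9375 − 0.6875/2 = 0.59375, R_n = min(1.2×0.59375×0.25×70, 2.4×0.625×0.25×70) = 12.469 kips/bolt; interior L_c = 2.5 − 0.6875 = 1.8125, R_n = 26.25 kips/bolt. φR_n = 0.75 × (3×12.469 + 6×26.25) = 146.2 kips.
Tension rupture (net): A_n = (8.1875 − 3×0.75)×0.25 = 1.4844 in² (U = 1.0, A_e = A_n). φR_n = 0.75 × 70 × 1.4844 = 77.9 kips.
Block shear: shear path 2×[0.9375+2×2.5] = 2×5.9375 in, A_gv = 2.9688, A_nv = 2×(5.9375 − 2.5×0.75)×0.25 = 2.0313 in²; tension across gage: (3.75 − 2×0.75)×0.25 = 0.5625 in². R_n = min(0.6×70×2.0313, 0.6×50×2.9688) + 1.0×70×0.5625 = min(85.315, 89.064) + 39.375 = 124.69 kips. φR_n = 0.75 × 124.69 = 93.5 kips.
Governing: min(140.8, 146.2, 77.9, 93.5) = 77.9 kips → net-section rupture.

77.9 kips (net-section rupture governs)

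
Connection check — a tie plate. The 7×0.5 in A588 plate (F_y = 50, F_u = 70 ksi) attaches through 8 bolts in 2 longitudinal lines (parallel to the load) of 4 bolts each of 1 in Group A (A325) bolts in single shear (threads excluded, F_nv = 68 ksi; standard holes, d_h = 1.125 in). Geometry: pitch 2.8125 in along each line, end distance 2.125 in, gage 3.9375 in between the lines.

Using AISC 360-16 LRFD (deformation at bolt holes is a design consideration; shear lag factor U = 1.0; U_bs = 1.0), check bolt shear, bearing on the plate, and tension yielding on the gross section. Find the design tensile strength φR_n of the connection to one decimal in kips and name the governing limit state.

Bolt shear: A_b = π(1)²/4 = 0.7854 in². φR_n = 0.75 × 68 × 0.7854 × 8 × 1 = 320.4 kips.
Bearing (0.5 in plate, F_u = 70 ksi): end bolts L_c = 2.125 − 1.125/2 = 1.5625, R_n = min(1.2×1.5625×0.5×70, 2.4×1×0.5×70) = 65.625 kips/bolt; interior L_c = 2.8125 − 1.125 = 1.6875, R_n = 70.875 kips/bolt. φR_n = 0.75 × (2×65.625 + 6×70.875) = 417.4 kips.
Tension yield (gross): A_g = 7×0.5 = 3.5 in². φR_n = 0.90 × 50 × 3.5 = 157.5 kips.
Governing: min(320.4, 417.4, 157.5) = 157.5 kips → gross-section yield.

157.5 kips (gross-section yield governs)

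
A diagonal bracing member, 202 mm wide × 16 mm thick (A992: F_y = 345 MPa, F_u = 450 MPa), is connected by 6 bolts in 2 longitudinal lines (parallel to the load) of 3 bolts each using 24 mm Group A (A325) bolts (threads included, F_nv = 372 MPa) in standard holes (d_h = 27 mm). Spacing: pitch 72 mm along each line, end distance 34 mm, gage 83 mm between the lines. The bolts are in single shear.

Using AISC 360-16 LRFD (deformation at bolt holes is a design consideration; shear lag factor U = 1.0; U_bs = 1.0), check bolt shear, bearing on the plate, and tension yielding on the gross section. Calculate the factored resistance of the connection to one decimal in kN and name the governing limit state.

757.3 kN (bolt shear governs)

Bolt shear: A_b = π(24)²/4 = 452.39 mm². φR_n = 0.75 × 372 × 452.39 × 6 × 1 = 757.3 kN.
Bearing (16 mm plate, F_u = 450 MPa): end bolts L_c = 34 − 27/2 = 20.5, R_n = min(1.2×20.5×16×450, 2.4×24×16×450) = 177.12 kN/bolt; interior L_c = 72 − 27 = 45, R_n = 388.8 kN/bolt. φR_n = 0.75 × (2×177.12 + 4×388.8) = 1432.1 kN.
Tension yield (gross): A_g = 202×16 = 3232 mm². φR_n = 0.90 × 345 × 3232 = 1003.5 kN.
Governing: min(757.3, 1432.1, 1003.5) = 757.3 kN → bolt shear.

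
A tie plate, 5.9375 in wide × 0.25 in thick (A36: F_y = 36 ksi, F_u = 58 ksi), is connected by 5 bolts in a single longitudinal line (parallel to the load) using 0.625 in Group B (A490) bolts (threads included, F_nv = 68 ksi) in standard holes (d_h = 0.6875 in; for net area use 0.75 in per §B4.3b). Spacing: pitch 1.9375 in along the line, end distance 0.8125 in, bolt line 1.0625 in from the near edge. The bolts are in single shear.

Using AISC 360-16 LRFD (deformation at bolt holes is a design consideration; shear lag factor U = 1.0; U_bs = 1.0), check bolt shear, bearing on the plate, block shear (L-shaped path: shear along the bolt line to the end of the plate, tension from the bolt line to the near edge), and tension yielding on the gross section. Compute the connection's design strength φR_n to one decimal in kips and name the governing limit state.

Bolt shear: A_b = π(0.625)²/4 = 0.3068 in². φR_n = 0.75 × 68 × 0.3068 × 5 × 1 = 78.2 kips.
Bearing (0.25 in plate, F_u = 58 ksi): end bolts L_c = 0.8125 − 0.6875/2 = 0.46875, R_n = min(1.2×0.46875×0.25×58, 2.4×0.625×0.25×58) = 8.1563 kips/bolt; interior L_c = 1.9375 − 0.6875 = 1.25, R_n = 21.75 kips/bolt. φR_n = 0.75 × (1×8.1563 + 4×21.75) = 71.4 kips.
Block shear: shear path 1×[0.8125+4×1.9375] = 1×8.5625 in, A_gv = 2.1406, A_nv = 1×(8.5625 − 4.5×0.75)×0.25 = 1.2969 in²; tension to near edge: (1.0625 − 0.5×0.75)×0.25 = 0.17188 in². R_n = min(0.6×58×1.2969, 0.6×36×2.1406) + 1.0×58×0.17188 = min(45.132, 46.237) + 9.969 = 55.101 kips. φR_n = 0.75 × 55.101 = 41.3 kips.
Tension yield (gross): A_g = 5.9375×0.25 = 1.4844 in². φR_n = 0.90 × 36 × 1.4844 = 48.1 kips.
Governing: min(78.2, 71.4, 41.3, 48.1) = 41.3 kips → block shear.

41.3 kips (block shear governs)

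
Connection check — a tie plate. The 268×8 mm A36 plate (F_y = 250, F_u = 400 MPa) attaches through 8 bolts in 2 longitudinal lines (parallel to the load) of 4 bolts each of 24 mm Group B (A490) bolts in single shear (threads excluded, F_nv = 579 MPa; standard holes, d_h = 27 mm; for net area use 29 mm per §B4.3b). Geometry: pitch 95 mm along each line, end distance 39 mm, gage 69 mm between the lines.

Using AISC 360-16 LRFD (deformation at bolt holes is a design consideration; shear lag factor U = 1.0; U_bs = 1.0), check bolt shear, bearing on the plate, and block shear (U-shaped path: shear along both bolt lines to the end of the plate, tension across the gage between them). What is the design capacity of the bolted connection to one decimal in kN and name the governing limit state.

Bolt shear: A_b = π(24)²/4 = 452.39 mm². φR_n = 0.75 × 579 × 452.39 × 8 × 1 = 1571.6 kN.
Bearing (8 mm plate, F_u = 400 MPa): end bolts L_c = 39 − 27/2 = 25.5, R_n = min(1.2×25.5×8×400, 2.4×24×8×400) = 97.92 kN/bolt; interior L_c = 95 − 27 = 68, R_n = 184.32 kN/bolt. φR_n = 0.75 × (2×97.92 + 6×184.32) = 976.3 kN.
Block shear: shear path 2×[39+3×95] = 2×324 mm, A_gv = 5184, A_nv = 2×(324 − 3.5×29)×8 = 3560 mm²; tension across gage: (69 − 1×29)×8 = 320 mm². R_n = min(0.6×400×3560, 0.6×250×5184) + 1.0×400×320 = min(854.4, 777.6) + 128 = 905.6 kN. φR_n = 0.75 × 905.6 = 679.2 kN.
Governing: min(1571.6, 976.3, 679.2) = 679.2 kN → block shear.

679.2 kN (block shear governs)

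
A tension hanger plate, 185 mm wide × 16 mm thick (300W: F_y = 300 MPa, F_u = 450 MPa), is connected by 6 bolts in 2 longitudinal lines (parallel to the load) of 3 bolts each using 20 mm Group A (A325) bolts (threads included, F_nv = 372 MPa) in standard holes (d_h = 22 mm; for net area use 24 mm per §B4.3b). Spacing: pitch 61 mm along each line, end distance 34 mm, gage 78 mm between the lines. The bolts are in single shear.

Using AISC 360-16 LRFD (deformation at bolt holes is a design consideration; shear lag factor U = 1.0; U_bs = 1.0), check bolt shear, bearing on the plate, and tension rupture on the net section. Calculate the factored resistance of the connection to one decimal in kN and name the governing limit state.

525.9 kN (bolt shear governs)

Bolt shear: A_b = π(20)²/4 = 314.16 mm². φR_n = 0.75 × 372 × 314.16 × 6 × 1 = 525.9 kN.
Bearing (16 mm plate, F_u = 450 MPa): end bolts L_c = 34 − 22/2 = 23, R_n = min(1.2×23×16×450, 2.4×20×16×450) = 198.72 kN/bolt; interior L_c = 61 − 22 = 39, R_n = 336.96 kN/bolt. φR_n = 0.75 × (2×198.72 + 4×336.96) = 1309.0 kN.
Tension rupture (net): A_n = (185 − 2×24)×16 = 2192 mm² (U = 1.0, A_e = A_n). φR_n = 0.75 × 450 × 2192 = 739.8 kN.
Governing: min(525.9, 1309.0, 739.8) = 525.9 kN → bolt shear.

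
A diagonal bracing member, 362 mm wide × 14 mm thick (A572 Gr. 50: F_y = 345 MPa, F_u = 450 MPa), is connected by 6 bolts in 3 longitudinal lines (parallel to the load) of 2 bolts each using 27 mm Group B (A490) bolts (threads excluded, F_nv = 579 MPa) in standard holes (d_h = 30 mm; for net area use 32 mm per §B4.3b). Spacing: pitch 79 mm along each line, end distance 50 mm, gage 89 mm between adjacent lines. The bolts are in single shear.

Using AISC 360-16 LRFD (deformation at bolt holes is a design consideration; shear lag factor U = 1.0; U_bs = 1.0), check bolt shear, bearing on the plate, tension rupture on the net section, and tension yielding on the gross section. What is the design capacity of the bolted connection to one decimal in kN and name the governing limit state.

Bolt shear: A_b = π(27)²/4 = 572.56 mm². φR_n = 0.75 × 579 × 572.56 × 6 × 1 = 1491.8 kN.
Bearing (14 mm plate, F_u = 450 MPa): end bolts L_c = 50 − 30/2 = 35, R_n = min(1.2×35×14×450, 2.4×27×14×450) = 264.6 kN/bolt; interior L_c = 79 − 30 = 49, R_n = 370.44 kN/bolt. φR_n = 0.75 × (3×264.6 + 3×370.44) = 1428.8 kN.
Tension rupture (net): A_n = (362 − 3×32)×14 = 3724 mm² (U = 1.0, A_e = A_n). φR_n = 0.75 × 450 × 3724 = 1256.9 kN.
Tension yield (gross): A_g = 362×14 = 5068 mm². φR_n = 0.90 × 345 × 5068 = 1573.6 kN.
Governing: min(1491.8, 1428.8, 1256.9, 1573.6) = 1256.9 kN → net-section rupture.

1256.9 kN (net-section rupture governs)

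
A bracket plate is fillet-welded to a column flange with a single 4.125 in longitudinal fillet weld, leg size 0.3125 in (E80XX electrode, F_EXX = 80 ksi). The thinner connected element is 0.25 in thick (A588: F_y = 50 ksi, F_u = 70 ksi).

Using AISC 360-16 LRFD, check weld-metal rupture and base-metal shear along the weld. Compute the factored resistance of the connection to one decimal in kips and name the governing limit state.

30.9 kips (base-metal shear governs)

Weld metal: throat = 0.707×0.3125 = 0.22094 in, L = 4.125 in. φR_n = 0.75 × 0.6 × 80 × 0.22094 × 4.125 = 32.8 kips.
Base metal shear (0.25 in plate): yield φR_n = 1.0×0.6×50×0.25×4.125 = 30.9 kips; rupture φR_n = 0.75×0.6×70×0.25×4.125 = 32.5 kips; take 30.9 kips (yield).
Governing: min(32.8, 30.9) = 30.9 kips → base-metal shear.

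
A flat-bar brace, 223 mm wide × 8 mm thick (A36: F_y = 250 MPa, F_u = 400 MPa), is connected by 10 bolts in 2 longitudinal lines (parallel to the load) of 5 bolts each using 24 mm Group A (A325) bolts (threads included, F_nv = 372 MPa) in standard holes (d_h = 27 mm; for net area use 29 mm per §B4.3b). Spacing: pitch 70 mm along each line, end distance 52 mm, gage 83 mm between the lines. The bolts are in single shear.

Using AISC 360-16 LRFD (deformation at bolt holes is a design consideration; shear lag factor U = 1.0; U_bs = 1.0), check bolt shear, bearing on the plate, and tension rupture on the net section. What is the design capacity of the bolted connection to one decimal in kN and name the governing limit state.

Bolt shear: A_b = π(24)²/4 = 452.39 mm². φR_n = 0.75 × 372 × 452.39 × 10 × 1 = 1262.2 kN.
Bearing (8 mm plate, F_u = 400 MPa): end bolts L_c = 52 − 27/2 = 38.5, R_n = min(1.2×38.5×8×400, 2.4×24×8×400) = 147.84 kN/bolt; interior L_c = 70 − 27 = 43, R_n = 165.12 kN/bolt. φR_n = 0.75 × (2×147.84 + 8×165.12) = 1212.5 kN.
Tension rupture (net): A_n = (223 − 2×29)×8 = 1320 mm² (U = 1.0, A_e = A_n). φR_n = 0.75 × 400 × 1320 = 396.0 kN.
Governing: min(1262.2, 1212.5, 396.0) = 396.0 kN → net-section rupture.

396.0 kN (net-section rupture governs)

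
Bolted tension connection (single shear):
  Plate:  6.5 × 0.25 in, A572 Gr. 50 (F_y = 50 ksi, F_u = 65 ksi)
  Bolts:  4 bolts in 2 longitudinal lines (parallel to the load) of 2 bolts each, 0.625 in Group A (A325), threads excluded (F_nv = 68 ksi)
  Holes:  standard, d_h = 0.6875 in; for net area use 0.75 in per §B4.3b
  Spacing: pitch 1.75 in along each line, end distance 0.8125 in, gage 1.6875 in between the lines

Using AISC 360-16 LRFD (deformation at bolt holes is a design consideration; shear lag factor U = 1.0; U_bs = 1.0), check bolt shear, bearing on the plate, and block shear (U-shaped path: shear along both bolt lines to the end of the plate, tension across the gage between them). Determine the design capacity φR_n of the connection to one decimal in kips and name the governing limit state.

32.4 kips (block shear governs)

Bolt shear: A_b = π(0.625)²/4 = 0.3068 in². φR_n = 0.75 × 68 × 0.3068 × 4 × 1 = 62.6 kips.
Bearing (0.25 in plate, F_u = 65 ksi): end bolts L_c = 0.8125 − 0.6875/2 = 0.46875, R_n = min(1.2×0.46875×0.25×65, 2.4×0.625×0.25×65) = 9.1406 kips/bolt; interior L_c = 1.75 − 0.6875 = 1.0625, R_n = 20.719 kips/bolt. φR_n = 0.75 × (2×9.1406 + 2×20.719) = 44.8 kips.
Block shear: shear path 2×[0.8125+1×1.75] = 2×2.5625 in, A_gv = 1.2813, A_nv = 2×(2.5625 − 1.5×0.75)×0.25 = 0.71875 in²; tension across gage: (1.6875 − 1×0.75)×0.25 = 0.23438 in². R_n = min(0.6×65×0.71875, 0.6×50×1.2813) + 1.0×65×0.23438 = min(28.031, 38.439) + 15.235 = 43.266 kips. φR_n = 0.75 × 43.266 = 32.4 kips.
Governing: min(62.6, 44.8, 32.4) = 32.4 kips → block shear.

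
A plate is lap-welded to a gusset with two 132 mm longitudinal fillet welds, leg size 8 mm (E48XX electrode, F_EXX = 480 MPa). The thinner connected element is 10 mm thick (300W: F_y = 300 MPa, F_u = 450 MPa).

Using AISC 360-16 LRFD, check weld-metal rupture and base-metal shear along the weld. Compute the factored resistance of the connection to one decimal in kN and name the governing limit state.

322.5 kN (weld metal governs)

Weld metal: throat = 0.707×8 = 5.656 mm, L = 2×132 = 264 mm. φR_n = 0.75 × 0.6 × 480 × 5.656 × 264 = 322.5 kN.
Base metal shear (10 mm plate): yield φR_n = 1.0×0.6×300×10×264 = 475.2 kN; rupture φR_n = 0.75×0.6×450×10×264 = 534.6 kN; take 475.2 kN (yield).
Governing: min(322.5, 475.2) = 322.5 kN → weld metal.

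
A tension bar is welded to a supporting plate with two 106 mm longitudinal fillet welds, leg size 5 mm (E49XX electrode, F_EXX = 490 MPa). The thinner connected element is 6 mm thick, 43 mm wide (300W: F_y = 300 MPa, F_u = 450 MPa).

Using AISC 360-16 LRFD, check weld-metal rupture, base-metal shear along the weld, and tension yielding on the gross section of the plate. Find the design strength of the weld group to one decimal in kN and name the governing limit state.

Weld metal: throat = 0.707×5 = 3.535 mm, L = 2×106 = 212 mm. φR_n = 0.75 × 0.6 × 490 × 3.535 × 212 = 165.2 kN.
Base metal shear (6 mm plate): yield φR_n = 1.0×0.6×300×6×212 = 229.0 kN; rupture φR_n = 0.75×0.6×450×6×212 = 257.6 kN; take 229.0 kN (yield).
Tension yield (gross): A_g = 43×6 = 258 mm². φR_n = 0.90 × 300 × 258 = 69.7 kN.
Governing: min(165.2, 229.0, 69.7) = 69.7 kN → gross-section yield.

69.7 kN (gross-section yield governs)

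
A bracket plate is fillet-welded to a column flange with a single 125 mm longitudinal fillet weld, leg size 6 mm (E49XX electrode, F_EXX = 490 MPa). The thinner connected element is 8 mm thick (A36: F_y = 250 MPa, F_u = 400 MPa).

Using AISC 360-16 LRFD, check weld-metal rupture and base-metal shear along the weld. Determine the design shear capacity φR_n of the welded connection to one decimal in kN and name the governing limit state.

Weld metal: throat = 0.707×6 = 4.242 mm, L = 125 mm. φR_n = 0.75 × 0.6 × 490 × 4.242 × 125 = 116.9 kN.
Base metal shear (8 mm plate): yield φR_n = 1.0×0.6×250×8×125 = 150.0 kN; rupture φR_n = 0.75×0.6×400×8×125 = 180.0 kN; take 150.0 kN (yield).
Governing: min(116.9, 150.0) = 116.9 kN → weld metal.

116.9 kN (weld metal governs)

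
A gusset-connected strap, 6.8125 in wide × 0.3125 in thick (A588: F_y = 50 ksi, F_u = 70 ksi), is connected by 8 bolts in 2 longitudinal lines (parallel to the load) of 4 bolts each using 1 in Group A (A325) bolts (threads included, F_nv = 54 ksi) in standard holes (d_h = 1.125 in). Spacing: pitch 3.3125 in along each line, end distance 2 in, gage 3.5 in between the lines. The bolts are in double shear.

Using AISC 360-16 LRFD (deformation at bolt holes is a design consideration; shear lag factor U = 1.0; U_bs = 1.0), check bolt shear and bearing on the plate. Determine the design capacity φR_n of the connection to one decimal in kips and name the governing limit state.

292.9 kips (bearing governs)

Bolt shear: A_b = π(1)²/4 = 0.7854 in². φR_n = 0.75 × 54 × 0.7854 × 8 × 2 = 508.9 kips.
Bearing (0.3125 in plate, F_u = 70 ksi): end bolts L_c = 2 − 1.125/2 = 1.4375, R_n = min(1.2×1.4375×0.3125×70, 2.4×1×0.3125×70) = 37.734 kips/bolt; interior L_c = 3.3125 − 1.125 = 2.1875, R_n = 52.5 kips/bolt. φR_n = 0.75 × (2×37.734 + 6×52.5) = 292.9 kips.
Governing: min(508.9, 292.9) = 292.9 kips → bearing.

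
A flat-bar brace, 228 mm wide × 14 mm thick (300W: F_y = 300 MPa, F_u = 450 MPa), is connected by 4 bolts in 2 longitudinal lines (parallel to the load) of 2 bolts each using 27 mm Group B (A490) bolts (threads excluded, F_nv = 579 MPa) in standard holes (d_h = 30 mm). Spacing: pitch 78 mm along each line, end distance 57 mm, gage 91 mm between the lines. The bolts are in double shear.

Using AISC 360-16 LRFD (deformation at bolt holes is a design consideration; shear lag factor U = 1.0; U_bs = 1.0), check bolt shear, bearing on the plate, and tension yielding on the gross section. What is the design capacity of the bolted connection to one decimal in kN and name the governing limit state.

Bolt shear: A_b = π(27)²/4 = 572.56 mm². φR_n = 0.75 × 579 × 572.56 × 4 × 2 = 1989.1 kN.
Bearing (14 mm plate, F_u = 450 MPa): end bolts L_c = 57 − 30/2 = 42, R_n = min(1.2×42×14×450, 2.4×27×14×450) = 317.52 kN/bolt; interior L_c = 78 − 30 = 48, R_n = 362.88 kN/bolt. φR_n = 0.75 × (2×317.52 + 2×362.88) = 1020.6 kN.
Tension yield (gross): A_g = 228×14 = 3192 mm². φR_n = 0.90 × 300 × 3192 = 861.8 kN.
Governing: min(1989.1, 1020.6, 861.8) = 861.8 kN → gross-section yield.

861.8 kN (gross-section yield governs)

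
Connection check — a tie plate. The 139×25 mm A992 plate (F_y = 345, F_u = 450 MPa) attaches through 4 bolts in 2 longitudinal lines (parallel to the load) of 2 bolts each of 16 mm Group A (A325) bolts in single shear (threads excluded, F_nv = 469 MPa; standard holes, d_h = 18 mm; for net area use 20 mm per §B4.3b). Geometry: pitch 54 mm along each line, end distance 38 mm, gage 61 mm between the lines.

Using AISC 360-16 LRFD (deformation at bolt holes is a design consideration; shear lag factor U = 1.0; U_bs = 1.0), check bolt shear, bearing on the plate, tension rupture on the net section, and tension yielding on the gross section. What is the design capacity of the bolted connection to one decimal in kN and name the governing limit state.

Bolt shear: A_b = π(16)²/4 = 201.06 mm². φR_n = 0.75 × 469 × 201.06 × 4 × 1 = 282.9 kN.
Bearing (25 mm plate, F_u = 450 MPa): end bolts L_c = 38 − 18/2 = 29, R_n = min(1.2×29×25×450, 2.4×16×25×450) = 391.5 kN/bolt; interior L_c = 54 − 18 = 36, R_n = 432 kN/bolt. φR_n = 0.75 × (2×391.5 + 2×432) = 1235.3 kN.
Tension rupture (net): A_n = (139 − 2×20)×25 = 2475 mm² (U = 1.0, A_e = A_n). φR_n = 0.75 × 450 × 2475 = 835.3 kN.
Tension yield (gross): A_g = 139×25 = 3475 mm². φR_n = 0.90 × 345 × 3475 = 1079.0 kN.
Governing: min(282.9, 1235.3, 835.3, 1079.0) = 282.9 kN → bolt shear.

282.9 kN (bolt shear governs)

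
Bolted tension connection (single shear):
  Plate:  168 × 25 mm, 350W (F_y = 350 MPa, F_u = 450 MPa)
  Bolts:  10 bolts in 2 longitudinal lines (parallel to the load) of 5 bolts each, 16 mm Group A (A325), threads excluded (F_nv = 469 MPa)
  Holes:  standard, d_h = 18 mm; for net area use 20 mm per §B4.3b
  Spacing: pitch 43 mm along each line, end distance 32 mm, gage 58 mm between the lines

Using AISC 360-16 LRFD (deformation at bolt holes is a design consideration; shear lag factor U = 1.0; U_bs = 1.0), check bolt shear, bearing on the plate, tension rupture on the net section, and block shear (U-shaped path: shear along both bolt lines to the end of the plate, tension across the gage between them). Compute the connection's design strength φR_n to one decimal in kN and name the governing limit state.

707.2 kN (bolt shear governs)

Bolt shear: A_b = π(16)²/4 = 201.06 mm². φR_n = 0.75 × 469 × 201.06 × 10 × 1 = 707.2 kN.
Bearing (25 mm plate, F_u = 450 MPa): end bolts L_c = 32 − 18/2 = 23, R_n = min(1.2×23×25×450, 2.4×16×25×450) = 310.5 kN/bolt; interior L_c = 43 − 18 = 25, R_n = 337.5 kN/bolt. φR_n = 0.75 × (2×310.5 + 8×337.5) = 2490.8 kN.
Tension rupture (net): A_n = (168 − 2×20)×25 = 3200 mm² (U = 1.0, A_e = A_n). φR_n = 0.75 × 450 × 3200 = 1080.0 kN.
Block shear: shear path 2×[32+4×43] = 2×204 mm, A_gv = 10200, A_nv = 2×(204 − 4.5×20)×25 = 5700 mm²; tension across gage: (58 − 1×20)×25 = 950 mm². R_n = min(0.6×450×5700, 0.6×350×10200) + 1.0×450×950 = min(1539, 2142) + 427.5 = 1966.5 kN. φR_n = 0.75 × 1966.5 = 1474.9 kN.
Governing: min(707.2, 2490.8, 1080.0, 1474.9) = 707.2 kN → bolt shear.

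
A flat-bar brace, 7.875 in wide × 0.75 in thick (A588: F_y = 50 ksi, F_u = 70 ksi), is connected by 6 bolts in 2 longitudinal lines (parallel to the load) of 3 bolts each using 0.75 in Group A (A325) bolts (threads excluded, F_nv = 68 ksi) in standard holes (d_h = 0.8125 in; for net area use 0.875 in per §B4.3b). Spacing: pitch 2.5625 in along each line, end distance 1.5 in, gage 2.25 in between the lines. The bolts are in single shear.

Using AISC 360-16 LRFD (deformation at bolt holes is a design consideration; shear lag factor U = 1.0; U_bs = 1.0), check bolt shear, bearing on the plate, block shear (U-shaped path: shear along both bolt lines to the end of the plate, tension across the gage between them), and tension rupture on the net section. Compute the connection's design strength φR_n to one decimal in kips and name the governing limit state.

Bolt shear: A_b = π(0.75)²/4 = 0.44179 in². φR_n = 0.75 × 68 × 0.44179 × 6 × 1 = 135.2 kips.
Bearing (0.75 in plate, F_u = 70 ksi): end bolts L_c = 1.5 − 0.8125/2 = 1.09375, R_n = min(1.2×1.09375×0.75×70, 2.4×0.75×0.75×70) = 68.906 kips/bolt; interior L_c = 2.5625 − 0.8125 = 1.75, R_n = 94.5 kips/bolt. φR_n = 0.75 × (2×68.906 + 4×94.5) = 386.9 kips.
Block shear: shear path 2×[1.5+2×2.5625] = 2×6.625 in, A_gv = 9.9375, A_nv = 2×(6.625 − 2.5×0.875)×0.75 = 6.6563 in²; tension across gage: (2.25 − 1×0.875)×0.75 = 1.0313 in². R_n = min(0.6×70×6.6563, 0.6×50×9.9375) + 1.0×70×1.0313 = min(279.56, 298.13) + 72.191 = 351.75 kips. φR_n = 0.75 × 351.75 = 263.8 kips.
Tension rupture (net): A_n = (7.875 − 2×0.875)×0.75 = 4.5938 in² (U = 1.0, A_e = A_n). φR_n = 0.75 × 70 × 4.5938 = 241.2 kips.
Governing: min(135.2, 386.9, 263.8, 241.2) = 135.2 kips → bolt shear.

135.2 kips (bolt shear governs)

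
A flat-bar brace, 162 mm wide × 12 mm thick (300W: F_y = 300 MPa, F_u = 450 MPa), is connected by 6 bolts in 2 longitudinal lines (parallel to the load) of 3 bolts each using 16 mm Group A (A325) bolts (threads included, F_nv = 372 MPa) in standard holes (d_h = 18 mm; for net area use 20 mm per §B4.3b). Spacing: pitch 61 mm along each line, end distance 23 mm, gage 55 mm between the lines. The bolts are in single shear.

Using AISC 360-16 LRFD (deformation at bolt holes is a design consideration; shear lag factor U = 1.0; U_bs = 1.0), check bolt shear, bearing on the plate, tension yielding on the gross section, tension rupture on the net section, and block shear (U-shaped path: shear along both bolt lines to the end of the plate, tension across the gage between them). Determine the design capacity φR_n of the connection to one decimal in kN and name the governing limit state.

336.6 kN (bolt shear governs)

Bolt shear: A_b = π(16)²/4 = 201.06 mm². φR_n = 0.75 × 372 × 201.06 × 6 × 1 = 336.6 kN.
Bearing (12 mm plate, F_u = 450 MPa): end bolts L_c = 23 − 18/2 = 14, R_n = min(1.2×14×12×450, 2.4×16×12×450) = 90.72 kN/bolt; interior L_c = 61 − 18 = 43, R_n = 207.36 kN/bolt. φR_n = 0.75 × (2×90.72 + 4×207.36) = 758.2 kN.
Tension yield (gross): A_g = 162×12 = 1944 mm². φR_n = 0.90 × 300 × 1944 = 524.9 kN.
Tension rupture (net): A_n = (162 − 2×20)×12 = 1464 mm² (U = 1.0, A_e = A_n). φR_n = 0.75 × 450 × 1464 = 494.1 kN.
Block shear: shear path 2×[23+2×61] = 2×145 mm, A_gv = 3480, A_nv = 2×(145 − 2.5×20)×12 = 2280 mm²; tension across gage: (55 − 1×20)×12 = 420 mm². R_n = min(0.6×450×2280, 0.6×300×3480) + 1.0×450×420 = min(615.6, 626.4) + 189 = 804.6 kN. φR_n = 0.75 × 804.6 = 603.5 kN.
Governing: min(336.6, 758.2, 524.9, 494.1, 603.5) = 336.6 kN → bolt shear.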